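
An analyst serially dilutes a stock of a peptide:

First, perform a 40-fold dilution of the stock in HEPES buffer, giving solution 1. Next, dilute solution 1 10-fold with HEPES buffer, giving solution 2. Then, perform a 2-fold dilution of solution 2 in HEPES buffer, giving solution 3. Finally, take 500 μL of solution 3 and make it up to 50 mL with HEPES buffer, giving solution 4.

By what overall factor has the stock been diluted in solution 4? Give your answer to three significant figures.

Step 1: 40-fold → factor 40
Step 2: 10-fold → factor 10
Step 3: 2-fold → factor 2
Step 4: 500 μL brought to 50 mL → factor 50000/500 = 100
Overall dilution factor = 40 × 10 × 2 × 100 = 80000

8.00 × 10^4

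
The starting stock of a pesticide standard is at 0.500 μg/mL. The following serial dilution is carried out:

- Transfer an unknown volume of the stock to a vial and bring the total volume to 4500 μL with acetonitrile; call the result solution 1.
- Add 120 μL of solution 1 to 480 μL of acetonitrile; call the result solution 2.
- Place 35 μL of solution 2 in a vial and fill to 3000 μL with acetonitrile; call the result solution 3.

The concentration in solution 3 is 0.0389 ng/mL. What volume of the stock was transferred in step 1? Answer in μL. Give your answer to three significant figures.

Step 1: v brought to 4500 μL → factor = 4500 μL/v
Step 2: 120 μL + 480 μL = 600 μL total → factor 600/120 = 5
Step 3: 35 μL brought to 3000 μL → factor 3000/35 = 85.714
Product of known-step factors = 428.57
Overall factor = 0.500 μg/mL / (0.0389 ng/mL) = 12853
Step-1 factor = 12853 / 428.57 = 29.991
v = 4500 μL / 29.991 = 150 μL

150 μL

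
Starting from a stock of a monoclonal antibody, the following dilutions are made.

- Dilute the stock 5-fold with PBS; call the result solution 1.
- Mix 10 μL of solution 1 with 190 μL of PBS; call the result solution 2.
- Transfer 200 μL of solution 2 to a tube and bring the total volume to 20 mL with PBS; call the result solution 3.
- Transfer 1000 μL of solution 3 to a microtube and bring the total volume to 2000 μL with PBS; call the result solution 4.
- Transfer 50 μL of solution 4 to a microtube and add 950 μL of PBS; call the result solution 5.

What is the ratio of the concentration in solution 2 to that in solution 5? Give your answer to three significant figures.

Step 1: 5-fold → factor 5
Step 2: 10 μL + 190 μL = 200 μL total → factor 200/10 = 20
Step 3: 200 μL brought to 20 mL → factor 20000/200 = 100
Step 4: 1000 μL brought to 2000 μL → factor 2000/1000 = 2
Step 5: 50 μL + 950 μL = 1000 μL total → factor 1000/50 = 20
Dilution factor to solution 2 = 100; to solution 5 = 4 × 10^5
[solution 2]/[solution 5] = (factor to solution 5)/(factor to solution 2) = 4 × 10^5/100 = 4.00 × 10^3

4.00 × 10^3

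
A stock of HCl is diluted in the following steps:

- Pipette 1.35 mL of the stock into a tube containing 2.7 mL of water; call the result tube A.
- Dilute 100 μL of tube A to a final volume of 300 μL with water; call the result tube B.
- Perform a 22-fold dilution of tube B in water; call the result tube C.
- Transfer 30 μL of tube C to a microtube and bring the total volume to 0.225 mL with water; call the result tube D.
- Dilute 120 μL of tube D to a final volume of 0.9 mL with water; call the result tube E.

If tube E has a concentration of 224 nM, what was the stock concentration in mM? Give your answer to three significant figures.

Step 1: 1.35 mL + 2.7 mL = 4.05 mL total → factor 4.05/1.35 = 3
Step 2: 100 μL brought to 300 μL → factor 300/100 = 3
Step 3: 22-fold → factor 22
Step 4: 30 μL brought to 0.225 mL → factor 225/30 = 7.5
Step 5: 120 μL brought to 0.9 mL → factor 900/120 = 7.5
Overall dilution factor = 3 × 3 × 22 × 7.5 × 7.5 = 11138
Stock = 224 nM × 11138 = 2.495 × 10^6 nM = 2.49 mM

2.49 mM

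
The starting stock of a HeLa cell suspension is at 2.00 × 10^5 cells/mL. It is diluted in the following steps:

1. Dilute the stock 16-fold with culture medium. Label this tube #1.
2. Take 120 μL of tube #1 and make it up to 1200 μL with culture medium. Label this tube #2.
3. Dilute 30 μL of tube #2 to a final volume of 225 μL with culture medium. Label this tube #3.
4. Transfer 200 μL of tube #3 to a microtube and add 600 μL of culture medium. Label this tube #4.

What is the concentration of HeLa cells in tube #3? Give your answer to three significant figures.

Step 1: 16-fold → factor 16
Step 2: 120 μL brought to 1200 μL → factor 1200/120 = 10
Step 3: 30 μL brought to 225 μL → factor 225/30 = 7.5
Dilution factor through tube #3 = 16 × 10 × 7.5 = 1200
[tube #3] = 2.00 × 10^5 cells/mL / 1200 = 167 cells/mL

167 cells/mL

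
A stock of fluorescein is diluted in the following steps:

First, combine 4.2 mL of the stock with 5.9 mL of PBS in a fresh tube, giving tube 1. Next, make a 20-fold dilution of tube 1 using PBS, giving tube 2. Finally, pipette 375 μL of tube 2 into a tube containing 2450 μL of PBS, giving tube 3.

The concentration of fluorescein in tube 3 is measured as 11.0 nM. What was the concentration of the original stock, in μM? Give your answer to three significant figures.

3.99 μM

Step 1: 4.2 mL + 5.9 mL = 10.1 mL total → factor 10.1/4.2 = 2.4048
Step 2: 20-fold → factor 20
Step 3: 375 μL + 2450 μL = 2825 μL total → factor 2825/375 = 7.5333
Overall dilution factor = 2.4048 × 20 × 7.5333 = 362.32
Stock = 11.0 nM × 362.32 = 3985 nM = 3.99 μM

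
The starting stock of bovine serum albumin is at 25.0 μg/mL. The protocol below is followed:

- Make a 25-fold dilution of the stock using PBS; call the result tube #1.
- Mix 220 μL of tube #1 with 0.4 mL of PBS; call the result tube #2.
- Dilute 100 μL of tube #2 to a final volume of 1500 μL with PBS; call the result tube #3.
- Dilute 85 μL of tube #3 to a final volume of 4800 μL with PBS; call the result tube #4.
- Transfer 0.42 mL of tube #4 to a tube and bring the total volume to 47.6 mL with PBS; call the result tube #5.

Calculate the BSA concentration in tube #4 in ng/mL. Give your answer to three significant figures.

Step 1: 25-fold → factor 25
Step 2: 220 μL + 0.4 mL = 620 μL total → factor 620/220 = 2.8182
Step 3: 100 μL brought to 1500 μL → factor 1500/100 = 15
Step 4: 85 μL brought to 4800 μL → factor 4800/85 = 56.471
Dilution factor through tube #4 = 25 × 2.8182 × 15 × 56.471 = 59679
[tube #4] = 25.0 μg/mL / 59679 = 0.0004189 μg/mL = 0.419 ng/mL

0.419 ng/mL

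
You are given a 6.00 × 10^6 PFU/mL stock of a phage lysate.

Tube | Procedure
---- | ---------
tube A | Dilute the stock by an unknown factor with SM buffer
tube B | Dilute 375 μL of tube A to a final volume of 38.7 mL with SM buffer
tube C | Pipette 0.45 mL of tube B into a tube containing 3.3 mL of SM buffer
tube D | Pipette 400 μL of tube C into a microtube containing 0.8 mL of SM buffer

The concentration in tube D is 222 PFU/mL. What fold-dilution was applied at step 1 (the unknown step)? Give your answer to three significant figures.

Step 1: unknown factor x
Step 2: 375 μL brought to 38.7 mL → factor 38700/375 = 103.2
Step 3: 0.45 mL + 3.3 mL = 3.75 mL total → factor 3.75/0.45 = 8.3333
Step 4: 400 μL + 0.8 mL = 1200 μL total → factor 1200/400 = 3
Product of known-step factors = 2580
Overall factor = 6.00 × 10^6 PFU/mL / (222 PFU/mL) = 27027
x = 27027 / 2580 = 10.5

10.5-fold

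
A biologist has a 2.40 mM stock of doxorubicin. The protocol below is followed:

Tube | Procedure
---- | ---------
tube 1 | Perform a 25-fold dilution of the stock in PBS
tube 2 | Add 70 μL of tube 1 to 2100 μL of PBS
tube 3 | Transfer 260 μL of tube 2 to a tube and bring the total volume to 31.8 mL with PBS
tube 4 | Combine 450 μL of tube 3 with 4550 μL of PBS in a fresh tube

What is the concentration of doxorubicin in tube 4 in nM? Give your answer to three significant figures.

Step 1: 25-fold → factor 25
Step 2: 70 μL + 2100 μL = 2170 μL total → factor 2170/70 = 31
Step 3: 260 μL brought to 31.8 mL → factor 31800/260 = 122.31
Step 4: 450 μL + 4550 μL = 5000 μL total → factor 5000/450 = 11.111
Overall dilution factor = 25 × 31 × 122.31 × 11.111 = 1.0532 × 10^6
Final = 2.40 mM / 1.0532 × 10^6 = 2.279 × 10^-6 mM = 2.28 nM

2.28 nM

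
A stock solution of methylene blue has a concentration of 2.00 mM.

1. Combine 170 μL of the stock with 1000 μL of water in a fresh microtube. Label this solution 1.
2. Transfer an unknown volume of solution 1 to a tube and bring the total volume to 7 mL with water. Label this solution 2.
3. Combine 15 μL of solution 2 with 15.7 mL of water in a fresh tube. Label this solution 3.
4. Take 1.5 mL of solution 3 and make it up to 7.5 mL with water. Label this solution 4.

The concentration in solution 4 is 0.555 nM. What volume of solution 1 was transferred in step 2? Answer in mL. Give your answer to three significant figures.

0.0700 mL

Step 1: 170 μL + 1000 μL = 1170 μL total → factor 1170/170 = 6.8824
Step 2: v brought to 7 mL → factor = 7 mL/v
Step 3: 15 μL + 15.7 mL = 15715 μL total → factor 15715/15 = 1047.7
Step 4: 1.5 mL brought to 7.5 mL → factor 7.5/1.5 = 5
Product of known-step factors = 36052
Overall factor = 2.00 mM / (0.555 nM) = 3.6036 × 10^6
Step-2 factor = 3.6036 × 10^6 / 36052 = 99.956
v = 7 mL / 99.956 = 0.0700 mL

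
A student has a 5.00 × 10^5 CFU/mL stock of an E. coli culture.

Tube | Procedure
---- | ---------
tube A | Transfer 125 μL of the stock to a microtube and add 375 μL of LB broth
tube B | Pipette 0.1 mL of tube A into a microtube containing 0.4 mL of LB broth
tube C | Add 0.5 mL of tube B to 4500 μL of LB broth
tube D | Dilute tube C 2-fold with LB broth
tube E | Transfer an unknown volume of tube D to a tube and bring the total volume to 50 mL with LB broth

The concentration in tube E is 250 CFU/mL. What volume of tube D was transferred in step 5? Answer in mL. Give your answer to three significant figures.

Step 1: 125 μL + 375 μL = 500 μL total → factor 500/125 = 4
Step 2: 0.1 mL + 0.4 mL = 0.5 mL total → factor 0.5/0.1 = 5
Step 3: 0.5 mL + 4500 μL = 5 mL total → factor 5/0.5 = 10
Step 4: 2-fold → factor 2
Step 5: v brought to 50 mL → factor = 50 mL/v
Product of known-step factors = 400
Overall factor = 5.00 × 10^5 CFU/mL / (250 CFU/mL) = 2000
Step-5 factor = 2000 / 400 = 5
v = 50 mL / 5 = 10.0 mL

10.0 mL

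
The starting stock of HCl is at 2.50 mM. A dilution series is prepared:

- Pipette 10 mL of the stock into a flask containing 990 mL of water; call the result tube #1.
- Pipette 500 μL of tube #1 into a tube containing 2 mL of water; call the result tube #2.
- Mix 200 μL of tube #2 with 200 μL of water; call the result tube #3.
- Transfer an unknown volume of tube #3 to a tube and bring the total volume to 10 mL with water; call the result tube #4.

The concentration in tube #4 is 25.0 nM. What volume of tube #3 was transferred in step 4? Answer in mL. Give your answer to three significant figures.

Step 1: 10 mL + 990 mL = 1000 mL total → factor 1000/10 = 100
Step 2: 500 μL + 2 mL = 2500 μL total → factor 2500/500 = 5
Step 3: 200 μL + 200 μL = 400 μL total → factor 400/200 = 2
Step 4: v brought to 10 mL → factor = 10 mL/v
Product of known-step factors = 1000
Overall factor = 2.50 mM / (25.0 nM) = 1 × 10^5
Step-4 factor = 1 × 10^5 / 1000 = 100
v = 10 mL / 100 = 0.100 mL

0.100 mL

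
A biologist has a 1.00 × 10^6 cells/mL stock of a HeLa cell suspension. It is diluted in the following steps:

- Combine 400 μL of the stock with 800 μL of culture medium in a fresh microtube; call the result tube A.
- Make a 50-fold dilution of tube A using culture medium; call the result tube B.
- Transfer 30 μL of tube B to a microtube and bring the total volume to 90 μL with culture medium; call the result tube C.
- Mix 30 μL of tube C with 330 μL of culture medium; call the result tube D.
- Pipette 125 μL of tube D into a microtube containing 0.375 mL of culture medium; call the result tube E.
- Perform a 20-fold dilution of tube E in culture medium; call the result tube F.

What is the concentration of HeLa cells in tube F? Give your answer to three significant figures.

2.31 cells/mL

Step 1: 400 μL + 800 μL = 1200 μL total → factor 1200/400 = 3
Step 2: 50-fold → factor 50
Step 3: 30 μL brought to 90 μL → factor 90/30 = 3
Step 4: 30 μL + 330 μL = 360 μL total → factor 360/30 = 12
Step 5: 125 μL + 0.375 mL = 500 μL total → factor 500/125 = 4
Step 6: 20-fold → factor 20
Overall dilution factor = 3 × 50 × 3 × 12 × 4 × 20 = 4.32 × 10^5
Final = 1.00 × 10^6 cells/mL / 4.32 × 10^5 = 2.31 cells/mL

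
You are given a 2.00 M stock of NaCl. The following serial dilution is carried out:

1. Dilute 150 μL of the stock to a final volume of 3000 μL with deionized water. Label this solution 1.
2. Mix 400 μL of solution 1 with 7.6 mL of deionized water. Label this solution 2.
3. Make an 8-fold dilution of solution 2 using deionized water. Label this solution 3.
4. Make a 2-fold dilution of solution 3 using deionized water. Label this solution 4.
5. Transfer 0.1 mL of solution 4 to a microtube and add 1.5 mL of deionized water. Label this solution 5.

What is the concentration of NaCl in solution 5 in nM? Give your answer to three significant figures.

Step 1: 150 μL brought to 3000 μL → factor 3000/150 = 20
Step 2: 400 μL + 7.6 mL = 8000 μL total → factor 8000/400 = 20
Step 3: 8-fold → factor 8
Step 4: 2-fold → factor 2
Step 5: 0.1 mL + 1.5 mL = 1.6 mL total → factor 1.6/0.1 = 16
Overall dilution factor = 20 × 20 × 8 × 2 × 16 = 1.024 × 10^5
Final = 2.00 M / 1.024 × 10^5 = 1.953 × 10^-5 M = 1.95 × 10^4 nM

1.95 × 10^4 nM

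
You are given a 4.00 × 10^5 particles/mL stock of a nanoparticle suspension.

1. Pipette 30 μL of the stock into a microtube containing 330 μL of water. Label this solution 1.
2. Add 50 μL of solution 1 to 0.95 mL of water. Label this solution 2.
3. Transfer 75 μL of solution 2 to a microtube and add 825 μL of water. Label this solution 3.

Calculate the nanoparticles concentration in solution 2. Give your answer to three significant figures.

1.67 × 10^3 particles/mL

Step 1: 30 μL + 330 μL = 360 μL total → factor 360/30 = 12
Step 2: 50 μL + 0.95 mL = 1000 μL total → factor 1000/50 = 20
Dilution factor through solution 2 = 12 × 20 = 240
[solution 2] = 4.00 × 10^5 particles/mL / 240 = 1.67 × 10^3 particles/mL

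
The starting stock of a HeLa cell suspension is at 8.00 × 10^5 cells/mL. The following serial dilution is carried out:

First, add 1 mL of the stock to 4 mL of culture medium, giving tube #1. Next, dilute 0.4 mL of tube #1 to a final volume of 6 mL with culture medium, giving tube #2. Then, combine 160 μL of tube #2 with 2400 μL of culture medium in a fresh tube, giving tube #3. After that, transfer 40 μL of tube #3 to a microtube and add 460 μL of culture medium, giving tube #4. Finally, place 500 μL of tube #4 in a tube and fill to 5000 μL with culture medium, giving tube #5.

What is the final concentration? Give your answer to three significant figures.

Step 1: 1 mL + 4 mL = 5 mL total → factor 5/1 = 5
Step 2: 0.4 mL brought to 6 mL → factor 6/0.4 = 15
Step 3: 160 μL + 2400 μL = 2560 μL total → factor 2560/160 = 16
Step 4: 40 μL + 460 μL = 500 μL total → factor 500/40 = 12.5
Step 5: 500 μL brought to 5000 μL → factor 5000/500 = 10
Overall dilution factor = 5 × 15 × 16 × 12.5 × 10 = 1.5 × 10^5
Final = 8.00 × 10^5 cells/mL / 1.5 × 10^5 = 5.33 cells/mL

5.33 cells/mL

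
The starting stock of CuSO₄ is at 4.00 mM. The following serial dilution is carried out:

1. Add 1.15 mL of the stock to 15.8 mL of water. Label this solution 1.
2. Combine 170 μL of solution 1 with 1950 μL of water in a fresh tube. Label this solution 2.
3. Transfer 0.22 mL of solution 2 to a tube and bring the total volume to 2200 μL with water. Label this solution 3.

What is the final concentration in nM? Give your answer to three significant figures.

Step 1: 1.15 mL + 15.8 mL = 16.95 mL total → factor 16.95/1.15 = 14.739
Step 2: 170 μL + 1950 μL = 2120 μL total → factor 2120/170 = 12.471
Step 3: 0.22 mL brought to 2200 μL → factor 2.2/0.22 = 10
Overall dilution factor = 14.739 × 12.471 × 10 = 1838.1
Final = 4.00 mM / 1838.1 = 0.002176 mM = 2.18 × 10^3 nM

2.18 × 10^3 nM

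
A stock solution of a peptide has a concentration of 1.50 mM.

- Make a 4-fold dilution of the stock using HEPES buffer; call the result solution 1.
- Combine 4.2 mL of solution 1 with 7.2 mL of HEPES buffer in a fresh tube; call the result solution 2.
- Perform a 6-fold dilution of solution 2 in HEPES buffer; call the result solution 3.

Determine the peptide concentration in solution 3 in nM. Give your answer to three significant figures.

2.30 × 10^4 nM

Step 1: 4-fold → factor 4
Step 2: 4.2 mL + 7.2 mL = 11.4 mL total → factor 11.4/4.2 = 2.7143
Step 3: 6-fold → factor 6
Overall dilution factor = 4 × 2.7143 × 6 = 65.143
Final = 1.50 mM / 65.143 = 0.02303 mM = 2.30 × 10^4 nM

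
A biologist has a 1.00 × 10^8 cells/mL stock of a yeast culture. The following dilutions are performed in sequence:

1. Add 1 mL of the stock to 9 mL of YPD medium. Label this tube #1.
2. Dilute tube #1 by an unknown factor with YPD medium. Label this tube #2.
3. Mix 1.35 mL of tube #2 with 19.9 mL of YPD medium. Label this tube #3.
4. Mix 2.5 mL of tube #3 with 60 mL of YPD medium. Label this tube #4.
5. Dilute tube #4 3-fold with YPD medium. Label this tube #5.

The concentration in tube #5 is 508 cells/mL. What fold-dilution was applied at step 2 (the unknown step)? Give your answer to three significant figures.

16.7-fold

Step 1: 1 mL + 9 mL = 10 mL total → factor 10/1 = 10
Step 2: unknown factor x
Step 3: 1.35 mL + 19.9 mL = 21.25 mL total → factor 21.25/1.35 = 15.741
Step 4: 2.5 mL + 60 mL = 62.5 mL total → factor 62.5/2.5 = 25
Step 5: 3-fold → factor 3
Product of known-step factors = 11806
Overall factor = 1.00 × 10^8 cells/mL / (508 cells/mL) = 1.9685 × 10^5
x = 1.9685 × 10^5 / 11806 = 16.7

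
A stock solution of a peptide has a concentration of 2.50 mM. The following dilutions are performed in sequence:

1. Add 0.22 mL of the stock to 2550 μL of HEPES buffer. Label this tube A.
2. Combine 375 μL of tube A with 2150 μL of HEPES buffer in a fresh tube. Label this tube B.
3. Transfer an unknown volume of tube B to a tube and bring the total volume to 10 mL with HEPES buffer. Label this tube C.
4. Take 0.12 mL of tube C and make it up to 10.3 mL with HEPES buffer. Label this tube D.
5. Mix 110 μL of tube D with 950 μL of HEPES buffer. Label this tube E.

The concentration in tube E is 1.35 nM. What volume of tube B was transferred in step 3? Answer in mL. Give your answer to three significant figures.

Step 1: 0.22 mL + 2550 μL = 2.77 mL total → factor 2.77/0.22 = 12.591
Step 2: 375 μL + 2150 μL = 2525 μL total → factor 2525/375 = 6.7333
Step 3: v brought to 10 mL → factor = 10 mL/v
Step 4: 0.12 mL brought to 10.3 mL → factor 10.3/0.12 = 85.833
Step 5: 110 μL + 950 μL = 1060 μL total → factor 1060/110 = 9.6364
Product of known-step factors = 70122
Overall factor = 2.50 mM / (1.35 nM) = 1.8519 × 10^6
Step-3 factor = 1.8519 × 10^6 / 70122 = 26.409
v = 10 mL / 26.409 = 0.379 mL

0.379 mL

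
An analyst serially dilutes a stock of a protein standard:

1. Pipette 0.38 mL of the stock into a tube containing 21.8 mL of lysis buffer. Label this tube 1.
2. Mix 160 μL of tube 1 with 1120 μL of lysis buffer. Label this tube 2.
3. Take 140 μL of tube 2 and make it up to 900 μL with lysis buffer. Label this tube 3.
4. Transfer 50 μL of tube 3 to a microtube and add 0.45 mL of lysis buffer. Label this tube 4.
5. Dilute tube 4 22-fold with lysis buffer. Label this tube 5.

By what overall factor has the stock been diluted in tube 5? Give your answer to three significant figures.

Step 1: 0.38 mL + 21.8 mL = 22.18 mL total → factor 22.18/0.38 = 58.368
Step 2: 160 μL + 1120 μL = 1280 μL total → factor 1280/160 = 8
Step 3: 140 μL brought to 900 μL → factor 900/140 = 6.4286
Step 4: 50 μL + 0.45 mL = 500 μL total → factor 500/50 = 10
Step 5: 22-fold → factor 22
Overall dilution factor = 58.368 × 8 × 6.4286 × 10 × 22 = 6.604 × 10^5

6.60 × 10^5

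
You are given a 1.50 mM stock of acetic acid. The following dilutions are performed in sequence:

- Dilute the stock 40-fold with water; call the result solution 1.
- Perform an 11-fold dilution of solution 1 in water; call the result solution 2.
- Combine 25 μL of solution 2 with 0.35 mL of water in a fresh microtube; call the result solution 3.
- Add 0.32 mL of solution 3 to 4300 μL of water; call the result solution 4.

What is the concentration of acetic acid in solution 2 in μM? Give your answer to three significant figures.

3.41 μM

Step 1: 40-fold → factor 40
Step 2: 11-fold → factor 11
Dilution factor through solution 2 = 40 × 11 = 440
[solution 2] = 1.50 mM / 440 = 0.003409 mM = 3.41 μM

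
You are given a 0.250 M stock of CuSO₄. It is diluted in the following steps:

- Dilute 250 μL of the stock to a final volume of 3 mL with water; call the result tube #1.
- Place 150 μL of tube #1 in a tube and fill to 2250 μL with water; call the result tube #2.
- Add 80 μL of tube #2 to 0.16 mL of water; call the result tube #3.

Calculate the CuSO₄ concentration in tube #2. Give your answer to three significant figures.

Step 1: 250 μL brought to 3 mL → factor 3000/250 = 12
Step 2: 150 μL brought to 2250 μL → factor 2250/150 = 15
Dilution factor through tube #2 = 12 × 15 = 180
[tube #2] = 0.250 M / 180 = 0.00139 M

0.00139 M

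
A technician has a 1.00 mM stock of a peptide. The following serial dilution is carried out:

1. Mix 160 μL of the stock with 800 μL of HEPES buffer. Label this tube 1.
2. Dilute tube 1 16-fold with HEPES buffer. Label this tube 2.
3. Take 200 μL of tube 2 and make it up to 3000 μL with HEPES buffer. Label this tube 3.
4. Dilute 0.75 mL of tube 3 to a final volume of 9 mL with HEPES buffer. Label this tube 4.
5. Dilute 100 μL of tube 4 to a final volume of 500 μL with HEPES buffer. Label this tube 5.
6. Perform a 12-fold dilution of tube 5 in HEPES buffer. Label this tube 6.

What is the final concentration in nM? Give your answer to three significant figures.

0.965 nM

Step 1: 160 μL + 800 μL = 960 μL total → factor 960/160 = 6
Step 2: 16-fold → factor 16
Step 3: 200 μL brought to 3000 μL → factor 3000/200 = 15
Step 4: 0.75 mL brought to 9 mL → factor 9/0.75 = 12
Step 5: 100 μL brought to 500 μL → factor 500/100 = 5
Step 6: 12-fold → factor 12
Overall dilution factor = 6 × 16 × 15 × 12 × 5 × 12 = 1.0368 × 10^6
Final = 1.00 mM / 1.0368 × 10^6 = 9.645 × 10^-7 mM = 0.965 nM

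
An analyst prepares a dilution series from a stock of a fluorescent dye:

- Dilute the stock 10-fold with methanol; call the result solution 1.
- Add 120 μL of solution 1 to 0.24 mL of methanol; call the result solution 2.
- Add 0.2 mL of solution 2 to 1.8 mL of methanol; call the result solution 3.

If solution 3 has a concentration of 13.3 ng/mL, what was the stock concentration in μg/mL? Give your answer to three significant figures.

3.99 μg/mL

Step 1: 10-fold → factor 10
Step 2: 120 μL + 0.24 mL = 360 μL total → factor 360/120 = 3
Step 3: 0.2 mL + 1.8 mL = 2 mL total → factor 2/0.2 = 10
Overall dilution factor = 10 × 3 × 10 = 300
Stock = 13.3 ng/mL × 300 = 3990 ng/mL = 3.99 μg/mL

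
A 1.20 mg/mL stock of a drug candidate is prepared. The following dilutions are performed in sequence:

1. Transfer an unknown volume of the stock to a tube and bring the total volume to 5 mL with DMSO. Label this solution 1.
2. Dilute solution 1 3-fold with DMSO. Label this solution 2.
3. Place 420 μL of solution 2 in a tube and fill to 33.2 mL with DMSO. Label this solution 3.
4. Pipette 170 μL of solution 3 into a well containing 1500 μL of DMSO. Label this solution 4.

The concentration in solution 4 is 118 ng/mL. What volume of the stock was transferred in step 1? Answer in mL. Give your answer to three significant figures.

Step 1: v brought to 5 mL → factor = 5 mL/v
Step 2: 3-fold → factor 3
Step 3: 420 μL brought to 33.2 mL → factor 33200/420 = 79.048
Step 4: 170 μL + 1500 μL = 1670 μL total → factor 1670/170 = 9.8235
Product of known-step factors = 2329.6
Overall factor = 1.20 mg/mL / (118 ng/mL) = 10169
Step-1 factor = 10169 / 2329.6 = 4.3654
v = 5 mL / 4.3654 = 1.15 mL

1.15 mL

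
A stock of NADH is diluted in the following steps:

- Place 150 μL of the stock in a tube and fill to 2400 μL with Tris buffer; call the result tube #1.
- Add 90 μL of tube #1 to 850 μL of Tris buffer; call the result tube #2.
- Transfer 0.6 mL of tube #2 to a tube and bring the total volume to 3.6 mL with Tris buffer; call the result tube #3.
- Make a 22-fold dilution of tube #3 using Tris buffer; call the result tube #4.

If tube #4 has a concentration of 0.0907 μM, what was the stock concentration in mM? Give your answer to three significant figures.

2.00 mM

Step 1: 150 μL brought to 2400 μL → factor 2400/150 = 16
Step 2: 90 μL + 850 μL = 940 μL total → factor 940/90 = 10.444
Step 3: 0.6 mL brought to 3.6 mL → factor 3.6/0.6 = 6
Step 4: 22-fold → factor 22
Overall dilution factor = 16 × 10.444 × 6 × 22 = 22059
Stock = 0.0907 μM × 22059 = 2001 μM = 2.00 mM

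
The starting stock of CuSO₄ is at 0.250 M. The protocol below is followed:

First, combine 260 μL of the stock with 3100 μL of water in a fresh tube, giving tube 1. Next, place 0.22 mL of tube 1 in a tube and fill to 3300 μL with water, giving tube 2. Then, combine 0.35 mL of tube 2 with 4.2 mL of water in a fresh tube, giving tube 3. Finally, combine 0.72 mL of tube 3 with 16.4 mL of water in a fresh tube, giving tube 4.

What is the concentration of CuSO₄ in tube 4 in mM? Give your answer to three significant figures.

Step 1: 260 μL + 3100 μL = 3360 μL total → factor 3360/260 = 12.923
Step 2: 0.22 mL brought to 3300 μL → factor 3.3/0.22 = 15
Step 3: 0.35 mL + 4.2 mL = 4.55 mL total → factor 4.55/0.35 = 13
Step 4: 0.72 mL + 16.4 mL = 17.12 mL total → factor 17.12/0.72 = 23.778
Overall dilution factor = 12.923 × 15 × 13 × 23.778 = 59920
Final = 0.250 M / 59920 = 4.172 × 10^-6 M = 0.00417 mM

0.00417 mM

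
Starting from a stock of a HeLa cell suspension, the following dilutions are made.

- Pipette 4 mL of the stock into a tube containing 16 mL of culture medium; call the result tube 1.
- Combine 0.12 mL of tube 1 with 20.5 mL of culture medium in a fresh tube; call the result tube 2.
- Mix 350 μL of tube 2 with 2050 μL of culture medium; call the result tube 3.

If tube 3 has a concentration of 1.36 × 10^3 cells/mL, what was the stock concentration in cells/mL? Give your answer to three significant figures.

8.01 × 10^6 cells/mL

Step 1: 4 mL + 16 mL = 20 mL total → factor 20/4 = 5
Step 2: 0.12 mL + 20.5 mL = 20.62 mL total → factor 20.62/0.12 = 171.83
Step 3: 350 μL + 2050 μL = 2400 μL total → factor 2400/350 = 6.8571
Overall dilution factor = 5 × 171.83 × 6.8571 = 5891.4
Stock = 1.36 × 10^3 cells/mL × 5891.4 = 8.01 × 10^6 cells/mL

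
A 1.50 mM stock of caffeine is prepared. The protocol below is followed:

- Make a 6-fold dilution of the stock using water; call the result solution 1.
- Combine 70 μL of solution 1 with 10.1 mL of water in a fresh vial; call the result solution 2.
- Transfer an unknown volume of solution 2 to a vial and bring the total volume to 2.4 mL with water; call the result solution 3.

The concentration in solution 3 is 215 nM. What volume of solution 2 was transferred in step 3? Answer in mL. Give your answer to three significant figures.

0.300 mL

Step 1: 6-fold → factor 6
Step 2: 70 μL + 10.1 mL = 10170 μL total → factor 10170/70 = 145.29
Step 3: v brought to 2.4 mL → factor = 2.4 mL/v
Product of known-step factors = 871.71
Overall factor = 1.50 mM / (215 nM) = 6976.7
Step-3 factor = 6976.7 / 871.71 = 8.0035
v = 2.4 mL / 8.0035 = 0.300 mL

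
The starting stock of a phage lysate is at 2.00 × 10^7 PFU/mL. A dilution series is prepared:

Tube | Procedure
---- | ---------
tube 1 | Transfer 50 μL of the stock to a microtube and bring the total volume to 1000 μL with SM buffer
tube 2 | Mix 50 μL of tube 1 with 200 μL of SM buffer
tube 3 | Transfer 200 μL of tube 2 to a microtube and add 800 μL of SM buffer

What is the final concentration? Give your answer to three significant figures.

Step 1: 50 μL brought to 1000 μL → factor 1000/50 = 20
Step 2: 50 μL + 200 μL = 250 μL total → factor 250/50 = 5
Step 3: 200 μL + 800 μL = 1000 μL total → factor 1000/200 = 5
Overall dilution factor = 20 × 5 × 5 = 500
Final = 2.00 × 10^7 PFU/mL / 500 = 4.00 × 10^4 PFU/mL

4.00 × 10^4 PFU/mL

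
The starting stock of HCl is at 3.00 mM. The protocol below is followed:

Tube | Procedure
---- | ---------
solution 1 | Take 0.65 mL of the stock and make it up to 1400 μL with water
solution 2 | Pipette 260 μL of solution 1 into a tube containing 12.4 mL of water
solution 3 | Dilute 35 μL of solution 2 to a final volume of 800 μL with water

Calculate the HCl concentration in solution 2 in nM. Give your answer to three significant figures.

Step 1: 0.65 mL brought to 1400 μL → factor 1.4/0.65 = 2.1538
Step 2: 260 μL + 12.4 mL = 12660 μL total → factor 12660/260 = 48.692
Dilution factor through solution 2 = 2.1538 × 48.692 = 104.88
[solution 2] = 3.00 mM / 104.88 = 0.02861 mM = 2.86 × 10^4 nM

2.86 × 10^4 nM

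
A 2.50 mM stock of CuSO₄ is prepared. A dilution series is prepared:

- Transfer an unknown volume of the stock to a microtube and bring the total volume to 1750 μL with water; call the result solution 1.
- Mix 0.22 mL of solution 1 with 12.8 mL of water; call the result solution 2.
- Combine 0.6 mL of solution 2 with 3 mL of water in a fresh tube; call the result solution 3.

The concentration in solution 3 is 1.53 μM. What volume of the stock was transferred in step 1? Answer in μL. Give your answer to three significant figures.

380 μL

Step 1: v brought to 1750 μL → factor = 1750 μL/v
Step 2: 0.22 mL + 12.8 mL = 13.02 mL total → factor 13.02/0.22 = 59.182
Step 3: 0.6 mL + 3 mL = 3.6 mL total → factor 3.6/0.6 = 6
Product of known-step factors = 355.09
Overall factor = 2.50 mM / (1.53 μM) = 1634
Step-1 factor = 1634 / 355.09 = 4.6016
v = 1750 μL / 4.6016 = 380 μL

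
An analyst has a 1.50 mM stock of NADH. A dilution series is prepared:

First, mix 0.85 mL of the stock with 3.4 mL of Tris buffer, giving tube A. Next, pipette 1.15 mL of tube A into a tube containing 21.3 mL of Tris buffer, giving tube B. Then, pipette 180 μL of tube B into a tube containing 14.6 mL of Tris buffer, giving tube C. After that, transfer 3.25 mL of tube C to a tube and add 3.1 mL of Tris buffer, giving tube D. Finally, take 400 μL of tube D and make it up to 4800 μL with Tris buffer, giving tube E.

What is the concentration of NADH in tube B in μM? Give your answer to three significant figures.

15.4 μM

Step 1: 0.85 mL + 3.4 mL = 4.25 mL total → factor 4.25/0.85 = 5
Step 2: 1.15 mL + 21.3 mL = 22.45 mL total → factor 22.45/1.15 = 19.522
Dilution factor through tube B = 5 × 19.522 = 97.609
[tube B] = 1.50 mM / 97.609 = 0.01537 mM = 15.4 μM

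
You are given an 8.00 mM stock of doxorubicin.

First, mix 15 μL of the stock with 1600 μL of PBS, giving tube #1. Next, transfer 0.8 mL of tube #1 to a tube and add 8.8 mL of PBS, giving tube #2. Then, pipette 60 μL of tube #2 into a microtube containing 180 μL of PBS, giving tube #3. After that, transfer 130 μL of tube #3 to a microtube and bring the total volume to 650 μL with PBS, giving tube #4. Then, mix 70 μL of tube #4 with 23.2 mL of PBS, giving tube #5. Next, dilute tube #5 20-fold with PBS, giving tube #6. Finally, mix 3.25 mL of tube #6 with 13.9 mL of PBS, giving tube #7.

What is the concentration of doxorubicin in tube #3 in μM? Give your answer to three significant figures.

Step 1: 15 μL + 1600 μL = 1615 μL total → factor 1615/15 = 107.67
Step 2: 0.8 mL + 8.8 mL = 9.6 mL total → factor 9.6/0.8 = 12
Step 3: 60 μL + 180 μL = 240 μL total → factor 240/60 = 4
Dilution factor through tube #3 = 107.67 × 12 × 4 = 5168
[tube #3] = 8.00 mM / 5168 = 0.001548 mM = 1.55 μM

1.55 μM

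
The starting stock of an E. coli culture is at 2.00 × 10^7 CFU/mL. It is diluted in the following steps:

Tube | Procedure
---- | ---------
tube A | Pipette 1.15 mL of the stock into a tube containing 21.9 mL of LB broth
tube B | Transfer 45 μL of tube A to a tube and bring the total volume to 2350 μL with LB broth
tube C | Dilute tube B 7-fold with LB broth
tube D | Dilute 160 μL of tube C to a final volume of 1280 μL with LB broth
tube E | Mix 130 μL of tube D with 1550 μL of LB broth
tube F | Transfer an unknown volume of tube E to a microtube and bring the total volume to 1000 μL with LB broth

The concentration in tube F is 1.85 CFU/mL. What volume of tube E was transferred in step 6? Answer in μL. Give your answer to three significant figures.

70.1 μL

Step 1: 1.15 mL + 21.9 mL = 23.05 mL total → factor 23.05/1.15 = 20.043
Step 2: 45 μL brought to 2350 μL → factor 2350/45 = 52.222
Step 3: 7-fold → factor 7
Step 4: 160 μL brought to 1280 μL → factor 1280/160 = 8
Step 5: 130 μL + 1550 μL = 1680 μL total → factor 1680/130 = 12.923
Step 6: v brought to 1000 μL → factor = 1000 μL/v
Product of known-step factors = 7.575 × 10^5
Overall factor = 2.00 × 10^7 CFU/mL / (1.85 CFU/mL) = 1.0811 × 10^7
Step-6 factor = 1.0811 × 10^7 / 7.575 × 10^5 = 14.272
v = 1000 μL / 14.272 = 70.1 μL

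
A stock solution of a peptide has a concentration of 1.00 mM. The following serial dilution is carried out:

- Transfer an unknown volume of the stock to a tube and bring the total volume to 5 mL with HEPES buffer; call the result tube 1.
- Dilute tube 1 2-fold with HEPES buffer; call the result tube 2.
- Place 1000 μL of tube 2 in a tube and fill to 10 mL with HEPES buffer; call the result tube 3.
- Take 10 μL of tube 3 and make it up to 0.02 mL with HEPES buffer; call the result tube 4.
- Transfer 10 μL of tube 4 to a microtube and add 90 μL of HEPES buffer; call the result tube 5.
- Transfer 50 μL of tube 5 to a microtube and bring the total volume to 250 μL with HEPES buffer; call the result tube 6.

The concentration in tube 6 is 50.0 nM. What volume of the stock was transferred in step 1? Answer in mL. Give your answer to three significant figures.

0.500 mL

Step 1: v brought to 5 mL → factor = 5 mL/v
Step 2: 2-fold → factor 2
Step 3: 1000 μL brought to 10 mL → factor 10000/1000 = 10
Step 4: 10 μL brought to 0.02 mL → factor 20/10 = 2
Step 5: 10 μL + 90 μL = 100 μL total → factor 100/10 = 10
Step 6: 50 μL brought to 250 μL → factor 250/50 = 5
Product of known-step factors = 2000
Overall factor = 1.00 mM / (50.0 nM) = 20000
Step-1 factor = 20000 / 2000 = 10
v = 5 mL / 10 = 0.500 mL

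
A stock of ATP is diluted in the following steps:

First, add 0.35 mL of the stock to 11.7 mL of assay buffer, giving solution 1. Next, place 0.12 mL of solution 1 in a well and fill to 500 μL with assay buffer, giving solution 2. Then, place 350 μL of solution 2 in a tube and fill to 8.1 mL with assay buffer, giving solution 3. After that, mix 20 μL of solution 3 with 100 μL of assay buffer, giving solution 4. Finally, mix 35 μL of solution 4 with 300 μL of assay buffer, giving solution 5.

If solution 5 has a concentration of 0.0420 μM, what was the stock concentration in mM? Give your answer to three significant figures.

8.01 mM

Step 1: 0.35 mL + 11.7 mL = 12.05 mL total → factor 12.05/0.35 = 34.429
Step 2: 0.12 mL brought to 500 μL → factor 0.5/0.12 = 4.1667
Step 3: 350 μL brought to 8.1 mL → factor 8100/350 = 23.143
Step 4: 20 μL + 100 μL = 120 μL total → factor 120/20 = 6
Step 5: 35 μL + 300 μL = 335 μL total → factor 335/35 = 9.5714
Overall dilution factor = 34.429 × 4.1667 × 23.143 × 6 × 9.5714 = 1.9066 × 10^5
Stock = 0.0420 μM × 1.9066 × 10^5 = 8008 μM = 8.01 mM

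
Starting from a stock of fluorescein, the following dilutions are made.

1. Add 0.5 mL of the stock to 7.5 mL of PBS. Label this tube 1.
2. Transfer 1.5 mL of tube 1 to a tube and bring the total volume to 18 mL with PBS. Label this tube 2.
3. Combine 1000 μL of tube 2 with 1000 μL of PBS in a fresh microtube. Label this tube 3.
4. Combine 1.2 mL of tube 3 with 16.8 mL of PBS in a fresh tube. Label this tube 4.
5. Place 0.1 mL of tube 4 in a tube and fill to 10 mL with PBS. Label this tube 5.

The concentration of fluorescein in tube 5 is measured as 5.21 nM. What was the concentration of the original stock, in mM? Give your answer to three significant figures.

Step 1: 0.5 mL + 7.5 mL = 8 mL total → factor 8/0.5 = 16
Step 2: 1.5 mL brought to 18 mL → factor 18/1.5 = 12
Step 3: 1000 μL + 1000 μL = 2000 μL total → factor 2000/1000 = 2
Step 4: 1.2 mL + 16.8 mL = 18 mL total → factor 18/1.2 = 15
Step 5: 0.1 mL brought to 10 mL → factor 10/0.1 = 100
Overall dilution factor = 16 × 12 × 2 × 15 × 100 = 5.76 × 10^5
Stock = 5.21 nM × 5.76 × 10^5 = 3.001 × 10^6 nM = 3.00 mM

3.00 mM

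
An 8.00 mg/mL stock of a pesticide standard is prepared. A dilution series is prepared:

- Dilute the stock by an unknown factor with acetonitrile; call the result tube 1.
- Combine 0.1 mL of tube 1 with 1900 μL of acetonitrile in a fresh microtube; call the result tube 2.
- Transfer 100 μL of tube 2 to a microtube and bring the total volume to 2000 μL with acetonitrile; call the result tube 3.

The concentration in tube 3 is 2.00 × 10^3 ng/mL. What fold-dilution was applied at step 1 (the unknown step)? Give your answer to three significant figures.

10.0-fold

Step 1: unknown factor x
Step 2: 0.1 mL + 1900 μL = 2 mL total → factor 2/0.1 = 20
Step 3: 100 μL brought to 2000 μL → factor 2000/100 = 20
Product of known-step factors = 400
Overall factor = 8.00 mg/mL / (2.00 × 10^3 ng/mL) = 4000
x = 4000 / 400 = 10.0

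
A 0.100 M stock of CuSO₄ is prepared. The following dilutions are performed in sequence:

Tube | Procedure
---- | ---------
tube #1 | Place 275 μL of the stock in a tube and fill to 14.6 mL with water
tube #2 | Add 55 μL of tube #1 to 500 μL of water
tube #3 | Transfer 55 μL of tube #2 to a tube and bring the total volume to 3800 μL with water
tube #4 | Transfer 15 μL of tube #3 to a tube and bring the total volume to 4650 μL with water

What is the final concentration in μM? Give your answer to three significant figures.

0.00871 μM

Step 1: 275 μL brought to 14.6 mL → factor 14600/275 = 53.091
Step 2: 55 μL + 500 μL = 555 μL total → factor 555/55 = 10.091
Step 3: 55 μL brought to 3800 μL → factor 3800/55 = 69.091
Step 4: 15 μL brought to 4650 μL → factor 4650/15 = 310
Overall dilution factor = 53.091 × 10.091 × 69.091 × 310 = 1.1474 × 10^7
Final = 0.100 M / 1.1474 × 10^7 = 8.715 × 10^-9 M = 0.00871 μM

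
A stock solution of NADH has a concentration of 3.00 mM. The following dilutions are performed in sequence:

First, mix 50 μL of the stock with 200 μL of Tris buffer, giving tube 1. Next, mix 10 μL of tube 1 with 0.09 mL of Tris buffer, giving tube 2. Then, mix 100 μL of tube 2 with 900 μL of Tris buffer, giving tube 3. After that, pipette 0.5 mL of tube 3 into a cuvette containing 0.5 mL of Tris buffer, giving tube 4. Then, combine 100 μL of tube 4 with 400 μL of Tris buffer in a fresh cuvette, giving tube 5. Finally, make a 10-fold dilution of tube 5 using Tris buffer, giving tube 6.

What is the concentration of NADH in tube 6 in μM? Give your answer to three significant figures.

Step 1: 50 μL + 200 μL = 250 μL total → factor 250/50 = 5
Step 2: 10 μL + 0.09 mL = 100 μL total → factor 100/10 = 10
Step 3: 100 μL + 900 μL = 1000 μL total → factor 1000/100 = 10
Step 4: 0.5 mL + 0.5 mL = 1 mL total → factor 1/0.5 = 2
Step 5: 100 μL + 400 μL = 500 μL total → factor 500/100 = 5
Step 6: 10-fold → factor 10
Overall dilution factor = 5 × 10 × 10 × 2 × 5 × 10 = 50000
Final = 3.00 mM / 50000 = 6.000 × 10^-5 mM = 0.0600 μM

0.0600 μM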